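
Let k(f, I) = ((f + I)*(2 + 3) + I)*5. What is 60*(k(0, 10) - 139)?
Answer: 9660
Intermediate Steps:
k(f, I) = 25*f + 30*I (k(f, I) = ((I + f)*5 + I)*5 = ((5*I + 5*f) + I)*5 = (5*f + 6*I)*5 = 25*f + 30*I)
60*(k(0, 10) - 139) = 60*((25*0 + 30*10) - 139) = 60*((0 + 300) - 139) = 60*(300 - 139) = 60*161 = 9660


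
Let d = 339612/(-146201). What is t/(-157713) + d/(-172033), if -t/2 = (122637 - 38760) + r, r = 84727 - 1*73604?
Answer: 4778818921497356/3966702217180329 ≈ 1.2047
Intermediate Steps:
d = -339612/146201 (d = 339612*(-1/146201) = -339612/146201 ≈ -2.3229)
r = 11123 (r = 84727 - 73604 = 11123)
t = -190000 (t = -2*((122637 - 38760) + 11123) = -2*(83877 + 11123) = -2*95000 = -190000)
t/(-157713) + d/(-172033) = -190000/(-157713) - 339612/146201/(-172033) = -190000*(-1/157713) - 339612/146201*(-1/172033) = 190000/157713 + 339612/25151396633 = 4778818921497356/3966702217180329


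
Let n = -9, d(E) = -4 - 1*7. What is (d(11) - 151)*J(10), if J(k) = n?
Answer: 1458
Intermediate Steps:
d(E) = -11 (d(E) = -4 - 7 = -11)
J(k) = -9
(d(11) - 151)*J(10) = (-11 - 151)*(-9) = -162*(-9) = 1458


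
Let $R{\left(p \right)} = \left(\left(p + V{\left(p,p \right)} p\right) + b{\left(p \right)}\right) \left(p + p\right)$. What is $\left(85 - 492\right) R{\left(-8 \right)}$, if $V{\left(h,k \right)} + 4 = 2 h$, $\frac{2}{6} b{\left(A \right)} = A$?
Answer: $833536$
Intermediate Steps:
$b{\left(A \right)} = 3 A$
$V{\left(h,k \right)} = -4 + 2 h$
$R{\left(p \right)} = 2 p \left(4 p + p \left(-4 + 2 p\right)\right)$ ($R{\left(p \right)} = \left(\left(p + \left(-4 + 2 p\right) p\right) + 3 p\right) \left(p + p\right) = \left(\left(p + p \left(-4 + 2 p\right)\right) + 3 p\right) 2 p = \left(4 p + p \left(-4 + 2 p\right)\right) 2 p = 2 p \left(4 p + p \left(-4 + 2 p\right)\right)$)
$\left(85 - 492\right) R{\left(-8 \right)} = \left(85 - 492\right) 4 \left(-8\right)^{3} = - 407 \cdot 4 \left(-512\right) = \left(-407\right) \left(-2048\right) = 833536$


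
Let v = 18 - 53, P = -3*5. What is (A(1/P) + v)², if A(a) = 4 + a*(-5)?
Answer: 8464/9 ≈ 940.44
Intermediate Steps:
P = -15
A(a) = 4 - 5*a
v = -35
(A(1/P) + v)² = ((4 - 5/(-15)) - 35)² = ((4 - 5*(-1/15)) - 35)² = ((4 + ⅓) - 35)² = (13/3 - 35)² = (-92/3)² = 8464/9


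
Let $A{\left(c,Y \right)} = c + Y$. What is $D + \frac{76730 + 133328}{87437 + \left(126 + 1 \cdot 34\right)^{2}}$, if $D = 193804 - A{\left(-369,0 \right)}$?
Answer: $\frac{21948943459}{113037} \approx 1.9417 \cdot 10^{5}$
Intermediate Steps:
$A{\left(c,Y \right)} = Y + c$
$D = 194173$ ($D = 193804 - \left(0 - 369\right) = 193804 - -369 = 193804 + 369 = 194173$)
$D + \frac{76730 + 133328}{87437 + \left(126 + 1 \cdot 34\right)^{2}} = 194173 + \frac{76730 + 133328}{87437 + \left(126 + 1 \cdot 34\right)^{2}} = 194173 + \frac{210058}{87437 + \left(126 + 34\right)^{2}} = 194173 + \frac{210058}{87437 + 160^{2}} = 194173 + \frac{210058}{87437 + 25600} = 194173 + \frac{210058}{113037} = \frac{21948943459}{113037}$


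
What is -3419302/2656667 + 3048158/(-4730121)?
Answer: -24271652964928/12566356366707 ≈ -1.9315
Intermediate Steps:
-3419302/2656667 + 3048158/(-4730121) = -3419302*1/2656667 + 3048158*(-1/4730121) = -3419302/2656667 - 3048158/4730121 = -24271652964928/12566356366707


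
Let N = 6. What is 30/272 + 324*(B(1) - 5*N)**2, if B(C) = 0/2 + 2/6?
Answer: 38781231/136 ≈ 2.8516e+5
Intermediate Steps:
B(C) = 1/3 (B(C) = 0*(1/2) + 2*(1/6) = 0 + 1/3 = 1/3)
30/272 + 324*(B(1) - 5*N)**2 = 30/272 + 324*(1/3 - 5*6)**2 = 30*(1/272) + 324*(1/3 - 30)**2 = 15/136 + 324*(-89/3)**2 = 15/136 + 324*(7921/9) = 15/136 + 285156 = 38781231/136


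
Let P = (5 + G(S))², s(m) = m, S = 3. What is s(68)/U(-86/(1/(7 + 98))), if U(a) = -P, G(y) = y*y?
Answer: -17/49 ≈ -0.34694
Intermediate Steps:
G(y) = y²
P = 196 (P = (5 + 3²)² = (5 + 9)² = 14² = 196)
U(a) = -196 (U(a) = -1*196 = -196)
s(68)/U(-86/(1/(7 + 98))) = 68/(-196) = 68*(-1/196) = -17/49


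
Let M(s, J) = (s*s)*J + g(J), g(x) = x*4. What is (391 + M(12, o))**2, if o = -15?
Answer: 3345241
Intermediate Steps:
g(x) = 4*x
M(s, J) = 4*J + J*s**2 (M(s, J) = (s*s)*J + 4*J = s**2*J + 4*J = J*s**2 + 4*J = 4*J + J*s**2)
(391 + M(12, o))**2 = (391 - 15*(4 + 12**2))**2 = (391 - 15*(4 + 144))**2 = (391 - 15*148)**2 = (391 - 2220)**2 = (-1829)**2 = 3345241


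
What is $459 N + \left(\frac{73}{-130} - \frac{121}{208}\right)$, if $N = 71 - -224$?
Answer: $\frac{140820011}{1040} \approx 1.354 \cdot 10^{5}$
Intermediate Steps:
$N = 295$ ($N = 71 + 224 = 295$)
$459 N + \left(\frac{73}{-130} - \frac{121}{208}\right) = 459 \cdot 295 + \left(\frac{73}{-130} - \frac{121}{208}\right) = 135405 + \left(73 \left(- \frac{1}{130}\right) - \frac{121}{208}\right) = 135405 - \frac{1189}{1040} = \frac{140820011}{1040}$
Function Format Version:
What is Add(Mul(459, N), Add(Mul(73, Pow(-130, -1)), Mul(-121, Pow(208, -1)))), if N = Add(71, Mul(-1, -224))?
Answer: Rational(140820011, 1040) ≈ 1.3540e+5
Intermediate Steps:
N = 295 (N = Add(71, 224) = 295)
Add(Mul(459, N), Add(Mul(73, Pow(-130, -1)), Mul(-121, Pow(208, -1)))) = Add(Mul(459, 295), Add(Mul(73, Pow(-130, -1)), Mul(-121, Pow(208, -1)))) = Add(135405, Add(Mul(73, Rational(-1, 130)), Mul(-121, Rational(1, 208)))) = Add(135405, Add(Rational(-73, 130), Rational(-121, 208))) = Add(135405, Rational(-1189, 1040)) = Rational(140820011, 1040)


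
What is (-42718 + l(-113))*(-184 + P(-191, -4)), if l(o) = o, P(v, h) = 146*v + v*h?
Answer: 1169543286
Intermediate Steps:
P(v, h) = 146*v + h*v
(-42718 + l(-113))*(-184 + P(-191, -4)) = (-42718 - 113)*(-184 - 191*(146 - 4)) = -42831*(-184 - 191*142) = -42831*(-184 - 27122) = -42831*(-27306) = 1169543286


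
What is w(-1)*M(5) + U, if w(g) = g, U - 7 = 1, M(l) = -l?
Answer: 13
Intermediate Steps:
U = 8 (U = 7 + 1 = 8)
w(-1)*M(5) + U = -(-1)*5 + 8 = -1*(-5) + 8 = 5 + 8 = 13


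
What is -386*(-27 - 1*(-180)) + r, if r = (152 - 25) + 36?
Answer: -58895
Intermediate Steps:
r = 163 (r = 127 + 36 = 163)
-386*(-27 - 1*(-180)) + r = -386*(-27 - 1*(-180)) + 163 = -386*(-27 + 180) + 163 = -386*153 + 163 = -59058 + 163 = -58895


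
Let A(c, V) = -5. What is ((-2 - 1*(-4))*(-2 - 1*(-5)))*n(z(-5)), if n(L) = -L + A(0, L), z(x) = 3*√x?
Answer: -30 - 18*I*√5 ≈ -30.0 - 40.249*I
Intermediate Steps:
n(L) = -5 - L (n(L) = -L - 5 = -5 - L)
((-2 - 1*(-4))*(-2 - 1*(-5)))*n(z(-5)) = ((-2 - 1*(-4))*(-2 - 1*(-5)))*(-5 - 3*√(-5)) = ((-2 + 4)*(-2 + 5))*(-5 - 3*I*√5) = (2*3)*(-5 - 3*I*√5) = 6*(-5 - 3*I*√5) = -30 - 18*I*√5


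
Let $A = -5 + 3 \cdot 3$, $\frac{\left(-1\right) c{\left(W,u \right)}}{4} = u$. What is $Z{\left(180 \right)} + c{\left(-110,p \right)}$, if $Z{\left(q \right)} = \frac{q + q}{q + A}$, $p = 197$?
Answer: $- \frac{18079}{23} \approx -786.04$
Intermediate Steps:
$c{\left(W,u \right)} = - 4 u$
$A = 4$ ($A = -5 + 9 = 4$)
$Z{\left(q \right)} = \frac{2 q}{4 + q}$ ($Z{\left(q \right)} = \frac{q + q}{q + 4} = \frac{2 q}{4 + q}$)
$Z{\left(180 \right)} + c{\left(-110,p \right)} = 2 \cdot 180 \frac{1}{4 + 180} - 788 = 2 \cdot 180 \cdot \frac{1}{184} - 788 = \frac{45}{23} - 788 = - \frac{18079}{23}$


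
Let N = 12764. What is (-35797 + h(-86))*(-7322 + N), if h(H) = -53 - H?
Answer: -194627688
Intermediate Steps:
(-35797 + h(-86))*(-7322 + N) = (-35797 + (-53 - 1*(-86)))*(-7322 + 12764) = (-35797 + (-53 + 86))*5442 = (-35797 + 33)*5442 = -35764*5442 = -194627688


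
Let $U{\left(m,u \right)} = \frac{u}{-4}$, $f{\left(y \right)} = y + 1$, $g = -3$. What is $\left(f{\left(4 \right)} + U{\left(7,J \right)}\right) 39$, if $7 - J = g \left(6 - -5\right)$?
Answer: $-195$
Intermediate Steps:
$f{\left(y \right)} = 1 + y$
$J = 40$ ($J = 7 - - 3 \left(6 - -5\right) = 7 - - 3 \left(6 + 5\right) = 7 - \left(-3\right) 11 = 7 - -33 = 7 + 33 = 40$)
$U{\left(m,u \right)} = - \frac{u}{4}$ ($U{\left(m,u \right)} = u \left(- \frac{1}{4}\right) = - \frac{u}{4}$)
$\left(f{\left(4 \right)} + U{\left(7,J \right)}\right) 39 = \left(\left(1 + 4\right) - 10\right) 39 = \left(5 - 10\right) 39 = \left(-5\right) 39 = -195$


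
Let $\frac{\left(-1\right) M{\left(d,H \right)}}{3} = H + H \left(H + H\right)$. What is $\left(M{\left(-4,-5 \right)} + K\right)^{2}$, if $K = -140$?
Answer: $75625$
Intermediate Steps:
$M{\left(d,H \right)} = - 6 H^{2} - 3 H$ ($M{\left(d,H \right)} = - 3 \left(H + H \left(H + H\right)\right) = - 3 \left(H + H 2 H\right) = - 3 \left(H + 2 H^{2}\right) = - 6 H^{2} - 3 H$)
$\left(M{\left(-4,-5 \right)} + K\right)^{2} = \left(\left(-3\right) \left(-5\right) \left(1 + 2 \left(-5\right)\right) - 140\right)^{2} = \left(\left(-3\right) \left(-5\right) \left(1 - 10\right) - 140\right)^{2} = \left(\left(-3\right) \left(-5\right) \left(-9\right) - 140\right)^{2} = \left(-135 - 140\right)^{2} = \left(-275\right)^{2} = 75625$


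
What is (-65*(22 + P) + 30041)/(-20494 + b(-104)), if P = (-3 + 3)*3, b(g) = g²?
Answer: -9537/3226 ≈ -2.9563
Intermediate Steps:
P = 0 (P = 0*3 = 0)
(-65*(22 + P) + 30041)/(-20494 + b(-104)) = (-65*(22 + 0) + 30041)/(-20494 + (-104)²) = (-65*22 + 30041)/(-20494 + 10816) = (-1430 + 30041)/(-9678) = 28611*(-1/9678) = -9537/3226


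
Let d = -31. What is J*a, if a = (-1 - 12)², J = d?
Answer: -5239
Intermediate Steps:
J = -31
a = 169 (a = (-13)² = 169)
J*a = -31*169 = -5239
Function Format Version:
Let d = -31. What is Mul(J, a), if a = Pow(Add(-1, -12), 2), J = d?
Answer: -5239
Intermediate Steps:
J = -31
a = 169 (a = Pow(-13, 2) = 169)
Mul(J, a) = Mul(-31, 169) = -5239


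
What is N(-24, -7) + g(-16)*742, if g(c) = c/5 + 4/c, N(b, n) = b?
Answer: -25839/10 ≈ -2583.9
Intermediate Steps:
g(c) = 4/c + c/5 (g(c) = c*(1/5) + 4/c = c/5 + 4/c = 4/c + c/5)
N(-24, -7) + g(-16)*742 = -24 + (4/(-16) + (1/5)*(-16))*742 = -24 + (4*(-1/16) - 16/5)*742 = -24 + (-1/4 - 16/5)*742 = -24 - 69/20*742 = -24 - 25599/10 = -25839/10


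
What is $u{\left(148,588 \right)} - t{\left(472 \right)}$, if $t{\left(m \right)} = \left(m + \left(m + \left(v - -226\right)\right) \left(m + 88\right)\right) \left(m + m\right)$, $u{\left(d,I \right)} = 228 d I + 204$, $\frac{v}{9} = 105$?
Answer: $-849159412$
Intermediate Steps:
$v = 945$ ($v = 9 \cdot 105 = 945$)
$u{\left(d,I \right)} = 204 + 228 I d$ ($u{\left(d,I \right)} = 228 I d + 204 = 204 + 228 I d$)
$t{\left(m \right)} = 2 m \left(m + \left(88 + m\right) \left(1171 + m\right)\right)$ ($t{\left(m \right)} = \left(m + \left(m + \left(945 - -226\right)\right) \left(m + 88\right)\right) \left(m + m\right) = \left(m + \left(m + \left(945 + 226\right)\right) \left(88 + m\right)\right) 2 m = \left(m + \left(m + 1171\right) \left(88 + m\right)\right) 2 m = \left(m + \left(1171 + m\right) \left(88 + m\right)\right) 2 m = \left(m + \left(88 + m\right) \left(1171 + m\right)\right) 2 m = 2 m \left(m + \left(88 + m\right) \left(1171 + m\right)\right)$)
$u{\left(148,588 \right)} - t{\left(472 \right)} = \left(204 + 228 \cdot 588 \cdot 148\right) - 2 \cdot 472 \left(103048 + 472^{2} + 1260 \cdot 472\right) = \left(204 + 19841472\right) - 2 \cdot 472 \left(103048 + 222784 + 594720\right) = 19841676 - 2 \cdot 472 \cdot 920552 = 19841676 - 869001088 = -849159412$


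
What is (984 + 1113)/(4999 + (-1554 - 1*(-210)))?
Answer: 2097/3655 ≈ 0.57373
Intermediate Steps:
(984 + 1113)/(4999 + (-1554 - 1*(-210))) = 2097/(4999 + (-1554 + 210)) = 2097/(4999 - 1344) = 2097/3655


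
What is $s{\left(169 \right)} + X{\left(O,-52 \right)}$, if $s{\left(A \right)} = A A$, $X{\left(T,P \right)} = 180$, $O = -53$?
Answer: $28741$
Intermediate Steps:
$s{\left(A \right)} = A^{2}$
$s{\left(169 \right)} + X{\left(O,-52 \right)} = 169^{2} + 180 = 28561 + 180 = 28741$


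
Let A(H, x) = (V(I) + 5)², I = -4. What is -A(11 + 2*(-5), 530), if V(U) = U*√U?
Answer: 39 + 80*I ≈ 39.0 + 80.0*I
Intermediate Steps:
V(U) = U^(3/2)
A(H, x) = (5 - 8*I)² (A(H, x) = ((-4)^(3/2) + 5)² = (-8*I + 5)² = (5 - 8*I)²)
-A(11 + 2*(-5), 530) = -(5 - 8*I)²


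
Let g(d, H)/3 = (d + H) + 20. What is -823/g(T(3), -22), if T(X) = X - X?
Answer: 823/6 ≈ 137.17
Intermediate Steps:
T(X) = 0
g(d, H) = 60 + 3*H + 3*d (g(d, H) = 3*((d + H) + 20) = 3*((H + d) + 20) = 3*(20 + H + d) = 60 + 3*H + 3*d)
-823/g(T(3), -22) = -823/(60 + 3*(-22) + 3*0) = -823/(60 - 66 + 0) = -823/(-6) = -823*(-⅙) = 823/6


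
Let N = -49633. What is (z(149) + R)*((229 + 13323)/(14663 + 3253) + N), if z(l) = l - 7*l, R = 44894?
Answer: -9781324036000/4479 ≈ -2.1838e+9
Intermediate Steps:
z(l) = -6*l
(z(149) + R)*((229 + 13323)/(14663 + 3253) + N) = (-6*149 + 44894)*((229 + 13323)/(14663 + 3253) - 49633) = (-894 + 44894)*(13552/17916 - 49633) = 44000*(13552*(1/17916) - 49633) = 44000*(3388/4479 - 49633) = 44000*(-222302819/4479) = -9781324036000/4479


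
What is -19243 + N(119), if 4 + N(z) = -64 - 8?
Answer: -19319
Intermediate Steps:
N(z) = -76 (N(z) = -4 + (-64 - 8) = -4 - 72 = -76)
-19243 + N(119) = -19243 - 76 = -19319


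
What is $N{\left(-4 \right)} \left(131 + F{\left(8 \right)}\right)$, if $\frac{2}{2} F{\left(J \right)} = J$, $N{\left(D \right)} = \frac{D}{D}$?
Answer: $139$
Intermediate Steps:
$N{\left(D \right)} = 1$
$F{\left(J \right)} = J$
$N{\left(-4 \right)} \left(131 + F{\left(8 \right)}\right) = 1 \left(131 + 8\right) = 1 \cdot 139 = 139$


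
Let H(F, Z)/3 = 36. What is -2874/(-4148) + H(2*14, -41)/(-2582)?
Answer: 1743171/2677534 ≈ 0.65104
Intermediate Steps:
H(F, Z) = 108 (H(F, Z) = 3*36 = 108)
-2874/(-4148) + H(2*14, -41)/(-2582) = -2874/(-4148) + 108/(-2582) = -2874*(-1/4148) + 108*(-1/2582) = 1437/2074 - 54/1291 = 1743171/2677534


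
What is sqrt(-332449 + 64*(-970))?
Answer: I*sqrt(394529) ≈ 628.12*I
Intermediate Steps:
sqrt(-332449 + 64*(-970)) = sqrt(-332449 - 62080) = sqrt(-394529) = I*sqrt(394529)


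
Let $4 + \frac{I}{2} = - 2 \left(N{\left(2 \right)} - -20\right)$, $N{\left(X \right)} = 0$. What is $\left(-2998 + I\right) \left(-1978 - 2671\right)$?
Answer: $14346814$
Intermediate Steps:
$I = -88$ ($I = -8 + 2 \left(- 2 \left(0 - -20\right)\right) = -8 + 2 \left(- 2 \left(0 + 20\right)\right) = -8 + 2 \left(\left(-2\right) 20\right) = -8 + 2 \left(-40\right) = -8 - 80 = -88$)
$\left(-2998 + I\right) \left(-1978 - 2671\right) = \left(-2998 - 88\right) \left(-1978 - 2671\right) = \left(-3086\right) \left(-4649\right) = 14346814$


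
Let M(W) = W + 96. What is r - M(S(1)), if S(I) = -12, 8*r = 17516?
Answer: 4211/2 ≈ 2105.5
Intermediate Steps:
r = 4379/2 (r = (⅛)*17516 = 4379/2 ≈ 2189.5)
M(W) = 96 + W
r - M(S(1)) = 4379/2 - (96 - 12) = 4379/2 - 1*84 = 4379/2 - 84 = 4211/2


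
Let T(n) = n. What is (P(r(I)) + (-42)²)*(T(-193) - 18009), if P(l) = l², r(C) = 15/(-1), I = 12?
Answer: -36203778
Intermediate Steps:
r(C) = -15 (r(C) = 15*(-1) = -15)
(P(r(I)) + (-42)²)*(T(-193) - 18009) = ((-15)² + (-42)²)*(-193 - 18009) = (225 + 1764)*(-18202) = 1989*(-18202) = -36203778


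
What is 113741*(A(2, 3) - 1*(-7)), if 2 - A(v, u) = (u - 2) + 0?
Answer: 909928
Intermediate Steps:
A(v, u) = 4 - u (A(v, u) = 2 - ((u - 2) + 0) = 2 - ((-2 + u) + 0) = 2 - (-2 + u) = 2 + (2 - u) = 4 - u)
113741*(A(2, 3) - 1*(-7)) = 113741*((4 - 1*3) - 1*(-7)) = 113741*((4 - 3) + 7) = 113741*(1 + 7) = 113741*8 = 909928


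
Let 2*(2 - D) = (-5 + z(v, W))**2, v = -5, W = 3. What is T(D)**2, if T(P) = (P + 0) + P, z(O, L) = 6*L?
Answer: 27225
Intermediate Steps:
D = -165/2 (D = 2 - (-5 + 6*3)**2/2 = 2 - (-5 + 18)**2/2 = 2 - 1/2*13**2 = 2 - 1/2*169 = 2 - 169/2 = -165/2 ≈ -82.500)
T(P) = 2*P (T(P) = P + P = 2*P)
T(D)**2 = (2*(-165/2))**2 = (-165)**2 = 27225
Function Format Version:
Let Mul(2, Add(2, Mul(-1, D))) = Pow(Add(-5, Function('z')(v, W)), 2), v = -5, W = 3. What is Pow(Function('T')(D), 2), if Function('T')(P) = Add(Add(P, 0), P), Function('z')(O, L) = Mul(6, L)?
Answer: 27225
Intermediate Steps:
D = Rational(-165, 2) (D = Add(2, Mul(Rational(-1, 2), Pow(Add(-5, Mul(6, 3)), 2))) = Add(2, Mul(Rational(-1, 2), Pow(Add(-5, 18), 2))) = Add(2, Mul(Rational(-1, 2), Pow(13, 2))) = Add(2, Mul(Rational(-1, 2), 169)) = Add(2, Rational(-169, 2)) = Rational(-165, 2) ≈ -82.500)
Function('T')(P) = Mul(2, P) (Function('T')(P) = Add(P, P) = Mul(2, P))
Pow(Function('T')(D), 2) = Pow(Mul(2, Rational(-165, 2)), 2) = Pow(-165, 2) = 27225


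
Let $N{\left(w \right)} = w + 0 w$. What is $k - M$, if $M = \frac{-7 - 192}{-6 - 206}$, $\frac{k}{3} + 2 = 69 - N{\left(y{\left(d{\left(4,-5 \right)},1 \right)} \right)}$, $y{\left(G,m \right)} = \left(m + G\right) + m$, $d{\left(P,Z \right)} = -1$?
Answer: $\frac{41777}{212} \approx 197.06$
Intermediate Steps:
$y{\left(G,m \right)} = G + 2 m$ ($y{\left(G,m \right)} = \left(G + m\right) + m = G + 2 m$)
$N{\left(w \right)} = w$ ($N{\left(w \right)} = w + 0 = w$)
$k = 198$ ($k = -6 + 3 \left(69 - \left(-1 + 2 \cdot 1\right)\right) = -6 + 3 \left(69 - \left(-1 + 2\right)\right) = -6 + 3 \left(69 - 1\right) = -6 + 3 \cdot 68 = -6 + 204 = 198$)
$M = \frac{199}{212}$ ($M = - \frac{199}{-212} = \left(-199\right) \left(- \frac{1}{212}\right) = \frac{199}{212} \approx 0.93868$)
$k - M = 198 - \frac{199}{212} = \frac{41777}{212}$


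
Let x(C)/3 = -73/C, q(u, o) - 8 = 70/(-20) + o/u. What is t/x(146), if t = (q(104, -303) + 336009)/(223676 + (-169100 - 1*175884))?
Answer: 3882789/2102672 ≈ 1.8466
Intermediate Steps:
q(u, o) = 9/2 + o/u (q(u, o) = 8 + (70/(-20) + o/u) = 8 + (70*(-1/20) + o/u) = 8 + (-7/2 + o/u) = 9/2 + o/u)
x(C) = -219/C (x(C) = 3*(-73/C) = -219/C)
t = -11648367/4205344 (t = ((9/2 - 303/104) + 336009)/(223676 + (-169100 - 1*175884)) = ((9/2 - 303*1/104) + 336009)/(223676 + (-169100 - 175884)) = ((9/2 - 303/104) + 336009)/(223676 - 344984) = (165/104 + 336009)/(-121308) = (34945101/104)*(-1/121308) = -11648367/4205344 ≈ -2.7699)
t/x(146) = -11648367/(4205344*((-219/146))) = -11648367/(4205344*((-219*1/146))) = -11648367/(4205344*(-3/2)) = -11648367/4205344*(-2/3) = 3882789/2102672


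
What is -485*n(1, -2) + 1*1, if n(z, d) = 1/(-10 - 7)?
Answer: 502/17 ≈ 29.529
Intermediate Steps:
n(z, d) = -1/17 (n(z, d) = 1/(-17) = -1/17)
-485*n(1, -2) + 1*1 = -485*(-1/17) + 1*1 = 485/17 + 1 = 502/17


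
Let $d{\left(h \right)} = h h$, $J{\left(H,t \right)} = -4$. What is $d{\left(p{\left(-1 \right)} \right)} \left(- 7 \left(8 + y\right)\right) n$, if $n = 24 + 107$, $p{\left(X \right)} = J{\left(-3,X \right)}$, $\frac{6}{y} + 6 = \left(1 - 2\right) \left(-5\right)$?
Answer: $-29344$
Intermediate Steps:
$y = -6$ ($y = \frac{6}{-6 + \left(1 - 2\right) \left(-5\right)} = \frac{6}{-6 - -5} = \frac{6}{-6 + 5} = \frac{6}{-1} = 6 \left(-1\right) = -6$)
$p{\left(X \right)} = -4$
$d{\left(h \right)} = h^{2}$
$n = 131$
$d{\left(p{\left(-1 \right)} \right)} \left(- 7 \left(8 + y\right)\right) n = \left(-4\right)^{2} \left(- 7 \left(8 - 6\right)\right) 131 = 16 \left(\left(-7\right) 2\right) 131 = 16 \left(-14\right) 131 = \left(-224\right) 131 = -29344$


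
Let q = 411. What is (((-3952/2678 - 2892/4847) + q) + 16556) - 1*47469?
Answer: -15228883602/499241 ≈ -30504.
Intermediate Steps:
(((-3952/2678 - 2892/4847) + q) + 16556) - 1*47469 = (((-3952/2678 - 2892/4847) + 411) + 16556) - 1*47469 = (((-3952*1/2678 - 2892*1/4847) + 411) + 16556) - 47469 = (((-152/103 - 2892/4847) + 411) + 16556) - 47469 = ((-1034620/499241 + 411) + 16556) - 47469 = (204153431/499241 + 16556) - 47469 = 8469587427/499241 - 47469 = -15228883602/499241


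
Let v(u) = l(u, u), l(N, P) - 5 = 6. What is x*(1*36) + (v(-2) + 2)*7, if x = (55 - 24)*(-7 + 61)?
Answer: 60355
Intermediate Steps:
l(N, P) = 11 (l(N, P) = 5 + 6 = 11)
v(u) = 11
x = 1674 (x = 31*54 = 1674)
x*(1*36) + (v(-2) + 2)*7 = 1674*(1*36) + (11 + 2)*7 = 1674*36 + 13*7 = 60264 + 91 = 60355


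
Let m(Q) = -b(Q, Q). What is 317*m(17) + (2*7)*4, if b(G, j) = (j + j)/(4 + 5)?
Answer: -10274/9 ≈ -1141.6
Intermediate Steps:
b(G, j) = 2*j/9 (b(G, j) = (2*j)/9 = (2*j)*(1/9) = 2*j/9)
m(Q) = -2*Q/9
317*m(17) + (2*7)*4 = 317*(-2/9*17) + (2*7)*4 = 317*(-34/9) + 14*4 = -10778/9 + 56 = -10274/9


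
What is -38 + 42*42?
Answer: 1726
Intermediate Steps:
-38 + 42*42 = -38 + 1764 = 1726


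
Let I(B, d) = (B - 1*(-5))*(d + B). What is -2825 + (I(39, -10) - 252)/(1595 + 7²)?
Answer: -1160819/411 ≈ -2824.4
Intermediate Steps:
I(B, d) = (5 + B)*(B + d) (I(B, d) = (B + 5)*(B + d) = (5 + B)*(B + d))
-2825 + (I(39, -10) - 252)/(1595 + 7²) = -2825 + ((39² + 5*39 + 5*(-10) + 39*(-10)) - 252)/(1595 + 7²) = -2825 + ((1521 + 195 - 50 - 390) - 252)/(1595 + 49) = -2825 + (1276 - 252)/1644 = -2825 + 1024*(1/1644) = -2825 + 256/411 = -1160819/411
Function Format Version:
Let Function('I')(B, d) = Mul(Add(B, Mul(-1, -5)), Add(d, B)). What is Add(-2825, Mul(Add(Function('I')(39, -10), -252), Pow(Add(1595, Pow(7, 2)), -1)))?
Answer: Rational(-1160819, 411) ≈ -2824.4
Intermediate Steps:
Function('I')(B, d) = Mul(Add(5, B), Add(B, d)) (Function('I')(B, d) = Mul(Add(B, 5), Add(B, d)) = Mul(Add(5, B), Add(B, d)))
Add(-2825, Mul(Add(Function('I')(39, -10), -252), Pow(Add(1595, Pow(7, 2)), -1))) = Add(-2825, Mul(Add(Add(Pow(39, 2), Mul(5, 39), Mul(5, -10), Mul(39, -10)), -252), Pow(Add(1595, Pow(7, 2)), -1))) = Add(-2825, Mul(Add(Add(1521, 195, -50, -390), -252), Pow(Add(1595, 49), -1))) = Add(-2825, Mul(Add(1276, -252), Pow(1644, -1))) = Add(-2825, Mul(1024, Rational(1, 1644))) = Add(-2825, Rational(256, 411)) = Rational(-1160819, 411)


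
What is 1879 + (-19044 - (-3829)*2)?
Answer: -9507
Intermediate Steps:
1879 + (-19044 - (-3829)*2) = 1879 + (-19044 - 1*(-7658)) = 1879 + (-19044 + 7658) = 1879 - 11386 = -9507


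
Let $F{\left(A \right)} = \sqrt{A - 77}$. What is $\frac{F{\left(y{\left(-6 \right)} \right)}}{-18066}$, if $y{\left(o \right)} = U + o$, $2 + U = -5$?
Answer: $- \frac{i \sqrt{10}}{6022} \approx - 0.00052512 i$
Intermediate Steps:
$U = -7$ ($U = -2 - 5 = -7$)
$y{\left(o \right)} = -7 + o$
$F{\left(A \right)} = \sqrt{-77 + A}$
$\frac{F{\left(y{\left(-6 \right)} \right)}}{-18066} = \frac{\sqrt{-77 - 13}}{-18066} = \sqrt{-77 - 13} \left(- \frac{1}{18066}\right) = \sqrt{-90} \left(- \frac{1}{18066}\right) = 3 i \sqrt{10} \left(- \frac{1}{18066}\right) = - \frac{i \sqrt{10}}{6022}$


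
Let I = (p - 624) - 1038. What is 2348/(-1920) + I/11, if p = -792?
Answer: -1184377/5280 ≈ -224.31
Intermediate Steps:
I = -2454 (I = (-792 - 624) - 1038 = -1416 - 1038 = -2454)
2348/(-1920) + I/11 = 2348/(-1920) - 2454/11 = 2348*(-1/1920) - 2454*1/11 = -587/480 - 2454/11 = -1184377/5280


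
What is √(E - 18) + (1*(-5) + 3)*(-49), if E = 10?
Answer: 98 + 2*I*√2 ≈ 98.0 + 2.8284*I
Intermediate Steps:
√(E - 18) + (1*(-5) + 3)*(-49) = √(10 - 18) + (1*(-5) + 3)*(-49) = √(-8) + (-5 + 3)*(-49) = 2*I*√2 - 2*(-49) = 2*I*√2 + 98 = 98 + 2*I*√2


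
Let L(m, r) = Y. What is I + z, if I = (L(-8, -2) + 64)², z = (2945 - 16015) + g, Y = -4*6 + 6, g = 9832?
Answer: -1122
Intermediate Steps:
Y = -18 (Y = -24 + 6 = -18)
L(m, r) = -18
z = -3238 (z = (2945 - 16015) + 9832 = -13070 + 9832 = -3238)
I = 2116 (I = (-18 + 64)² = 46² = 2116)
I + z = 2116 - 3238 = -1122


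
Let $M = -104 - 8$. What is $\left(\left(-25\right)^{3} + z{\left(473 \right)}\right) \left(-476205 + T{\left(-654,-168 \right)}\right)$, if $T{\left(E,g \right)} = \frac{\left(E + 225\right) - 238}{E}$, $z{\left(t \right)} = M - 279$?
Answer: $\frac{2493990723224}{327} \approx 7.6269 \cdot 10^{9}$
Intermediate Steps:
$M = -112$ ($M = -104 - 8 = -112$)
$z{\left(t \right)} = -391$ ($z{\left(t \right)} = -112 - 279 = -391$)
$T{\left(E,g \right)} = \frac{-13 + E}{E}$ ($T{\left(E,g \right)} = \frac{\left(225 + E\right) - 238}{E} = \frac{-13 + E}{E}$)
$\left(\left(-25\right)^{3} + z{\left(473 \right)}\right) \left(-476205 + T{\left(-654,-168 \right)}\right) = \left(\left(-25\right)^{3} - 391\right) \left(-476205 + \frac{-13 - 654}{-654}\right) = \left(-15625 - 391\right) \left(-476205 - - \frac{667}{654}\right) = - 16016 \left(-476205 + \frac{667}{654}\right) = \left(-16016\right) \left(- \frac{311437403}{654}\right) = \frac{2493990723224}{327}$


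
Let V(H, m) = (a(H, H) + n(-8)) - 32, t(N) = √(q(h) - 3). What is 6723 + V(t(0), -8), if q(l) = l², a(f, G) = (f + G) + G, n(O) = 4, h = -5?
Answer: 6695 + 3*√22 ≈ 6709.1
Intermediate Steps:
a(f, G) = f + 2*G (a(f, G) = (G + f) + G = f + 2*G)
t(N) = √22 (t(N) = √((-5)² - 3) = √(25 - 3) = √22)
V(H, m) = -28 + 3*H (V(H, m) = ((H + 2*H) + 4) - 32 = (3*H + 4) - 32 = (4 + 3*H) - 32 = -28 + 3*H)
6723 + V(t(0), -8) = 6723 + (-28 + 3*√22) = 6695 + 3*√22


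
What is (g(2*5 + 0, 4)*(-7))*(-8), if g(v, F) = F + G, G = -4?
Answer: 0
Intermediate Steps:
g(v, F) = -4 + F (g(v, F) = F - 4 = -4 + F)
(g(2*5 + 0, 4)*(-7))*(-8) = ((-4 + 4)*(-7))*(-8) = (0*(-7))*(-8) = 0*(-8) = 0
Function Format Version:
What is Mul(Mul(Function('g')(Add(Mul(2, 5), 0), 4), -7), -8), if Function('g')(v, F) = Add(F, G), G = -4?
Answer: 0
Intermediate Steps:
Function('g')(v, F) = Add(-4, F) (Function('g')(v, F) = Add(F, -4) = Add(-4, F))
Mul(Mul(Function('g')(Add(Mul(2, 5), 0), 4), -7), -8) = Mul(Mul(Add(-4, 4), -7), -8) = Mul(Mul(0, -7), -8) = Mul(0, -8) = 0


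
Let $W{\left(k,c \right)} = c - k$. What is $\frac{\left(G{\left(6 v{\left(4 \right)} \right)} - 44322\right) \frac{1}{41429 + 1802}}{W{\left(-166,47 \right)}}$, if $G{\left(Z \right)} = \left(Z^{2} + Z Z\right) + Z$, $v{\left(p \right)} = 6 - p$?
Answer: $- \frac{14674}{3069401} \approx -0.0047807$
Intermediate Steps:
$G{\left(Z \right)} = Z + 2 Z^{2}$ ($G{\left(Z \right)} = \left(Z^{2} + Z^{2}\right) + Z = 2 Z^{2} + Z = Z + 2 Z^{2}$)
$\frac{\left(G{\left(6 v{\left(4 \right)} \right)} - 44322\right) \frac{1}{41429 + 1802}}{W{\left(-166,47 \right)}} = \frac{\left(6 \left(6 - 4\right) \left(1 + 2 \cdot 6 \left(6 - 4\right)\right) - 44322\right) \frac{1}{41429 + 1802}}{47 - -166} = \frac{\left(6 \left(6 - 4\right) \left(1 + 2 \cdot 6 \left(6 - 4\right)\right) - 44322\right) \frac{1}{43231}}{47 + 166} = \frac{\left(6 \cdot 2 \left(1 + 2 \cdot 6 \cdot 2\right) - 44322\right) \frac{1}{43231}}{213} = \left(12 \left(1 + 2 \cdot 12\right) - 44322\right) \frac{1}{43231} \cdot \frac{1}{213} = \left(12 \left(1 + 24\right) - 44322\right) \frac{1}{43231} \cdot \frac{1}{213} = \left(12 \cdot 25 - 44322\right) \frac{1}{43231} \cdot \frac{1}{213} = \left(300 - 44322\right) \frac{1}{43231} \cdot \frac{1}{213} = \left(-44022\right) \frac{1}{43231} \cdot \frac{1}{213} = \left(- \frac{44022}{43231}\right) \frac{1}{213} = - \frac{14674}{3069401}$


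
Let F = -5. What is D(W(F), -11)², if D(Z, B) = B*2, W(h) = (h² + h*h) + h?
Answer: 484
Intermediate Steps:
W(h) = h + 2*h² (W(h) = (h² + h²) + h = 2*h² + h = h + 2*h²)
D(Z, B) = 2*B
D(W(F), -11)² = (2*(-11))² = (-22)² = 484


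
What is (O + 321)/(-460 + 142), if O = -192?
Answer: -43/106 ≈ -0.40566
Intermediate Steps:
(O + 321)/(-460 + 142) = (-192 + 321)/(-460 + 142) = 129/(-318) = 129*(-1/318) = -43/106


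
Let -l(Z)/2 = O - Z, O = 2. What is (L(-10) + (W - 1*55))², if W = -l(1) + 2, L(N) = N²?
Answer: 2401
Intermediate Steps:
l(Z) = -4 + 2*Z (l(Z) = -2*(2 - Z) = -4 + 2*Z)
W = 4 (W = -(-4 + 2*1) + 2 = -(-4 + 2) + 2 = -1*(-2) + 2 = 2 + 2 = 4)
(L(-10) + (W - 1*55))² = ((-10)² + (4 - 1*55))² = (100 + (4 - 55))² = (100 - 51)² = 49² = 2401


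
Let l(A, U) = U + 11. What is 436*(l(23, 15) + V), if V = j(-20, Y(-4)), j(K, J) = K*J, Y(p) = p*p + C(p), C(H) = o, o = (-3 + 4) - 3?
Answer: -110744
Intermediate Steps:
o = -2 (o = 1 - 3 = -2)
C(H) = -2
Y(p) = -2 + p**2 (Y(p) = p*p - 2 = p**2 - 2 = -2 + p**2)
l(A, U) = 11 + U
j(K, J) = J*K
V = -280 (V = (-2 + (-4)**2)*(-20) = (-2 + 16)*(-20) = 14*(-20) = -280)
436*(l(23, 15) + V) = 436*((11 + 15) - 280) = 436*(26 - 280) = 436*(-254) = -110744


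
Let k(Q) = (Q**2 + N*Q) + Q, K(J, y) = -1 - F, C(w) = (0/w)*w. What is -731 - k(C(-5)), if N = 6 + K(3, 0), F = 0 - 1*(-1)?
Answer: -731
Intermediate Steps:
F = 1 (F = 0 + 1 = 1)
C(w) = 0 (C(w) = 0*w = 0)
K(J, y) = -2 (K(J, y) = -1 - 1*1 = -1 - 1 = -2)
N = 4 (N = 6 - 2 = 4)
k(Q) = Q**2 + 5*Q (k(Q) = (Q**2 + 4*Q) + Q = Q**2 + 5*Q)
-731 - k(C(-5)) = -731 - 0*(5 + 0) = -731 - 0*5 = -731 - 1*0 = -731 + 0 = -731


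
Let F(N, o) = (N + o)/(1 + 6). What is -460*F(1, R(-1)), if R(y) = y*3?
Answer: 920/7 ≈ 131.43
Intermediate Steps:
R(y) = 3*y
F(N, o) = N/7 + o/7 (F(N, o) = (N + o)/7 = (N + o)*(⅐) = N/7 + o/7)
-460*F(1, R(-1)) = -460*((⅐)*1 + (3*(-1))/7) = -460*(⅐ + (⅐)*(-3)) = -460*(⅐ - 3/7) = -460*(-2/7) = 920/7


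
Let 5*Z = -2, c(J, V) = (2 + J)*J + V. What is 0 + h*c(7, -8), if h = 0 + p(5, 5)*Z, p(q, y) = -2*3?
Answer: 132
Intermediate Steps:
c(J, V) = V + J*(2 + J) (c(J, V) = J*(2 + J) + V = V + J*(2 + J))
p(q, y) = -6
Z = -2/5 (Z = (1/5)*(-2) = -2/5 ≈ -0.40000)
h = 12/5 (h = 0 - 6*(-2/5) = 0 + 12/5 = 12/5 ≈ 2.4000)
0 + h*c(7, -8) = 0 + 12*(-8 + 7**2 + 2*7)/5 = 0 + 12*(-8 + 49 + 14)/5 = 0 + (12/5)*55 = 0 + 132 = 132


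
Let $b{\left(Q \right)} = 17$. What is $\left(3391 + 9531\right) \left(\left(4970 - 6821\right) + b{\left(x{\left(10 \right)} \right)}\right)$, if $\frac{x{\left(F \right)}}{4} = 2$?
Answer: $-23698948$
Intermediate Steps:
$x{\left(F \right)} = 8$ ($x{\left(F \right)} = 4 \cdot 2 = 8$)
$\left(3391 + 9531\right) \left(\left(4970 - 6821\right) + b{\left(x{\left(10 \right)} \right)}\right) = \left(3391 + 9531\right) \left(\left(4970 - 6821\right) + 17\right) = 12922 \left(-1851 + 17\right) = 12922 \left(-1834\right) = -23698948$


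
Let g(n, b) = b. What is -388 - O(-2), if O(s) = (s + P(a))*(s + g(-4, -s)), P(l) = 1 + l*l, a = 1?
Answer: -388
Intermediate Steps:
P(l) = 1 + l²
O(s) = 0 (O(s) = (s + (1 + 1²))*(s - s) = (s + (1 + 1))*0 = (s + 2)*0 = (2 + s)*0 = 0)
-388 - O(-2) = -388 - 1*0 = -388 + 0 = -388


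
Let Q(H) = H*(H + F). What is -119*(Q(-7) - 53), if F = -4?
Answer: -2856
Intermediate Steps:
Q(H) = H*(-4 + H) (Q(H) = H*(H - 4) = H*(-4 + H))
-119*(Q(-7) - 53) = -119*(-7*(-4 - 7) - 53) = -119*(-7*(-11) - 53) = -119*(77 - 53) = -119*24 = -2856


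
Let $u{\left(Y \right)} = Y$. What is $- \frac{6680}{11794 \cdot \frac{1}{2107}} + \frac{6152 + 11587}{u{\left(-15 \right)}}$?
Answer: $- \frac{70055861}{29485} \approx -2376.0$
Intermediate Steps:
$- \frac{6680}{11794 \cdot \frac{1}{2107}} + \frac{6152 + 11587}{u{\left(-15 \right)}} = - \frac{6680}{11794 \cdot \frac{1}{2107}} + \frac{6152 + 11587}{-15} = - \frac{6680}{11794 \cdot \frac{1}{2107}} + 17739 \left(- \frac{1}{15}\right) = - \frac{6680}{\frac{11794}{2107}} - \frac{5913}{5} = \left(-6680\right) \frac{2107}{11794} - \frac{5913}{5} = - \frac{7037380}{5897} - \frac{5913}{5} = - \frac{70055861}{29485}$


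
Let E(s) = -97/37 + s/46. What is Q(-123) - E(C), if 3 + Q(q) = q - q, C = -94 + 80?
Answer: -63/851 ≈ -0.074031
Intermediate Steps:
C = -14
E(s) = -97/37 + s/46 (E(s) = -97*1/37 + s*(1/46) = -97/37 + s/46)
Q(q) = -3 (Q(q) = -3 + (q - q) = -3 + 0 = -3)
Q(-123) - E(C) = -3 - (-97/37 + (1/46)*(-14)) = -3 - (-97/37 - 7/23) = -3 - 1*(-2490/851) = -3 + 2490/851 = -63/851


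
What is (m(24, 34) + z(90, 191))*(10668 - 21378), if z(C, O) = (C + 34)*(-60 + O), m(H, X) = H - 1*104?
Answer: -173116440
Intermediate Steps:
m(H, X) = -104 + H (m(H, X) = H - 104 = -104 + H)
z(C, O) = (-60 + O)*(34 + C) (z(C, O) = (34 + C)*(-60 + O) = (-60 + O)*(34 + C))
(m(24, 34) + z(90, 191))*(10668 - 21378) = ((-104 + 24) + (-2040 - 60*90 + 34*191 + 90*191))*(10668 - 21378) = (-80 + (-2040 - 5400 + 6494 + 17190))*(-10710) = (-80 + 16244)*(-10710) = 16164*(-10710) = -173116440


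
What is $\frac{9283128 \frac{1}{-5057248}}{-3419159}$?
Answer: $\frac{1160391}{2161441876804} \approx 5.3686 \cdot 10^{-7}$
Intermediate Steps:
$\frac{9283128 \frac{1}{-5057248}}{-3419159} = 9283128 \left(- \frac{1}{5057248}\right) \left(- \frac{1}{3419159}\right) = \left(- \frac{1160391}{632156}\right) \left(- \frac{1}{3419159}\right) = \frac{1160391}{2161441876804}$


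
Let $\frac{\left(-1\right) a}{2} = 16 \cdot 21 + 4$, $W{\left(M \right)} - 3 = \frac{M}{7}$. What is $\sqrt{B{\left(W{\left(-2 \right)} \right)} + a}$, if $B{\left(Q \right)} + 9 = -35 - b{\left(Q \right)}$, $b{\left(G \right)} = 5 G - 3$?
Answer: $\frac{i \sqrt{35994}}{7} \approx 27.103 i$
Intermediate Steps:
$b{\left(G \right)} = -3 + 5 G$
$W{\left(M \right)} = 3 + \frac{M}{7}$
$B{\left(Q \right)} = -41 - 5 Q$ ($B{\left(Q \right)} = -9 - \left(32 + 5 Q\right) = -41 - 5 Q$)
$a = -680$ ($a = - 2 \left(16 \cdot 21 + 4\right) = - 2 \left(336 + 4\right) = \left(-2\right) 340 = -680$)
$\sqrt{B{\left(W{\left(-2 \right)} \right)} + a} = \sqrt{\left(-41 - 5 \left(3 + \frac{1}{7} \left(-2\right)\right)\right) - 680} = \sqrt{\left(-41 - 5 \left(3 - \frac{2}{7}\right)\right) - 680} = \sqrt{\left(-41 - \frac{95}{7}\right) - 680} = \sqrt{- \frac{382}{7} - 680} = \sqrt{- \frac{5142}{7}} = \frac{i \sqrt{35994}}{7}$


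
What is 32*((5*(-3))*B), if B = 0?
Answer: 0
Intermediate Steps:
32*((5*(-3))*B) = 32*((5*(-3))*0) = 32*(-15*0) = 32*0 = 0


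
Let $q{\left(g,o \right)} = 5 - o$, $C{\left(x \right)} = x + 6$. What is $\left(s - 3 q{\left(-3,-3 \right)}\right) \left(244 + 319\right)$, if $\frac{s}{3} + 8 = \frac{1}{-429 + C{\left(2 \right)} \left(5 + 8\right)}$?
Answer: $- \frac{8784489}{325} \approx -27029.0$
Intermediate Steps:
$C{\left(x \right)} = 6 + x$
$s = - \frac{7803}{325}$ ($s = -24 + \frac{3}{-429 + \left(6 + 2\right) \left(5 + 8\right)} = -24 + \frac{3}{-429 + 8 \cdot 13} = -24 + \frac{3}{-429 + 104} = -24 + \frac{3}{-325} = -24 + 3 \left(- \frac{1}{325}\right) = -24 - \frac{3}{325} = - \frac{7803}{325} \approx -24.009$)
$\left(s - 3 q{\left(-3,-3 \right)}\right) \left(244 + 319\right) = \left(- \frac{7803}{325} - 3 \left(5 - -3\right)\right) \left(244 + 319\right) = \left(- \frac{7803}{325} - 3 \left(5 + 3\right)\right) 563 = \left(- \frac{7803}{325} - 24\right) 563 = \left(- \frac{15603}{325}\right) 563 = - \frac{8784489}{325}$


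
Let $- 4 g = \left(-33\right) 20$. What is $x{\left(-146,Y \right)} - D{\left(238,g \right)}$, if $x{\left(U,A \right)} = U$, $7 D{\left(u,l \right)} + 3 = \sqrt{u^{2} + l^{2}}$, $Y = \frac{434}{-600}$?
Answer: $- \frac{1019}{7} - \frac{\sqrt{83869}}{7} \approx -186.94$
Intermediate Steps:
$g = 165$ ($g = - \frac{\left(-33\right) 20}{4} = \left(- \frac{1}{4}\right) \left(-660\right) = 165$)
$Y = - \frac{217}{300}$ ($Y = 434 \left(- \frac{1}{600}\right) = - \frac{217}{300} \approx -0.72333$)
$D{\left(u,l \right)} = - \frac{3}{7} + \frac{\sqrt{l^{2} + u^{2}}}{7}$ ($D{\left(u,l \right)} = - \frac{3}{7} + \frac{\sqrt{u^{2} + l^{2}}}{7} = - \frac{3}{7} + \frac{\sqrt{l^{2} + u^{2}}}{7}$)
$x{\left(-146,Y \right)} - D{\left(238,g \right)} = -146 - \left(- \frac{3}{7} + \frac{\sqrt{165^{2} + 238^{2}}}{7}\right) = -146 - \left(- \frac{3}{7} + \frac{\sqrt{27225 + 56644}}{7}\right) = -146 - \left(- \frac{3}{7} + \frac{\sqrt{83869}}{7}\right) = -146 + \left(\frac{3}{7} - \frac{\sqrt{83869}}{7}\right) = - \frac{1019}{7} - \frac{\sqrt{83869}}{7}$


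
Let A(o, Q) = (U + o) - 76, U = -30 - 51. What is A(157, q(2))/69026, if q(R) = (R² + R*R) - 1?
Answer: 0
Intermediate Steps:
U = -81
q(R) = -1 + 2*R² (q(R) = (R² + R²) - 1 = 2*R² - 1 = -1 + 2*R²)
A(o, Q) = -157 + o (A(o, Q) = (-81 + o) - 76 = -157 + o)
A(157, q(2))/69026 = (-157 + 157)/69026 = 0*(1/69026) = 0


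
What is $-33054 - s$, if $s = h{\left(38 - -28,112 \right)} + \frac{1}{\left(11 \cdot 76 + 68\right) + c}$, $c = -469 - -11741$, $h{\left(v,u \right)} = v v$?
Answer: $- \frac{455504161}{12176} \approx -37410.0$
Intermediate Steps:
$h{\left(v,u \right)} = v^{2}$
$c = 11272$ ($c = -469 + 11741 = 11272$)
$s = \frac{53038657}{12176}$ ($s = \left(38 - -28\right)^{2} + \frac{1}{\left(11 \cdot 76 + 68\right) + 11272} = \left(38 + 28\right)^{2} + \frac{1}{\left(836 + 68\right) + 11272} = 66^{2} + \frac{1}{904 + 11272} = 4356 + \frac{1}{12176} = \frac{53038657}{12176} \approx 4356.0$)
$-33054 - s = -33054 - \frac{53038657}{12176} = - \frac{455504161}{12176}$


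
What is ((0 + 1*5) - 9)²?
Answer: 16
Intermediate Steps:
((0 + 1*5) - 9)² = ((0 + 5) - 9)² = (5 - 9)² = (-4)² = 16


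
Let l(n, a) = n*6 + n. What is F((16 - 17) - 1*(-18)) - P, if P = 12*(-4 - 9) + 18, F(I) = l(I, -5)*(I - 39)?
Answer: -2480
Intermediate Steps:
l(n, a) = 7*n (l(n, a) = 6*n + n = 7*n)
F(I) = 7*I*(-39 + I) (F(I) = (7*I)*(I - 39) = (7*I)*(-39 + I) = 7*I*(-39 + I))
P = -138 (P = 12*(-13) + 18 = -156 + 18 = -138)
F((16 - 17) - 1*(-18)) - P = 7*((16 - 17) - 1*(-18))*(-39 + ((16 - 17) - 1*(-18))) - 1*(-138) = 7*(-1 + 18)*(-39 + (-1 + 18)) + 138 = 7*17*(-39 + 17) + 138 = 7*17*(-22) + 138 = -2618 + 138 = -2480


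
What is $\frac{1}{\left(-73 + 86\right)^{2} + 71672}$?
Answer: $\frac{1}{71841} \approx 1.392 \cdot 10^{-5}$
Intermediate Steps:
$\frac{1}{\left(-73 + 86\right)^{2} + 71672} = \frac{1}{13^{2} + 71672} = \frac{1}{169 + 71672} = \frac{1}{71841}$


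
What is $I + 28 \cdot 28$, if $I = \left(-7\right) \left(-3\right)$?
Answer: $805$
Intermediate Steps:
$I = 21$
$I + 28 \cdot 28 = 21 + 28 \cdot 28 = 21 + 784 = 805$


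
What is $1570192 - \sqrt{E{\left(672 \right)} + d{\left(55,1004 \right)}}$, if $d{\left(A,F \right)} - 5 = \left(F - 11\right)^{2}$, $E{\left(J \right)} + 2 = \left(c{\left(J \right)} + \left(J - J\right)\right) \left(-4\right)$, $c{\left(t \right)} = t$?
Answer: $1570192 - 38 \sqrt{681} \approx 1.5692 \cdot 10^{6}$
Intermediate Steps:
$E{\left(J \right)} = -2 - 4 J$ ($E{\left(J \right)} = -2 + \left(J + \left(J - J\right)\right) \left(-4\right) = -2 + \left(J + 0\right) \left(-4\right) = -2 + J \left(-4\right) = -2 - 4 J$)
$d{\left(A,F \right)} = 5 + \left(-11 + F\right)^{2}$ ($d{\left(A,F \right)} = 5 + \left(F - 11\right)^{2} = 5 + \left(-11 + F\right)^{2}$)
$1570192 - \sqrt{E{\left(672 \right)} + d{\left(55,1004 \right)}} = 1570192 - \sqrt{\left(-2 - 2688\right) + \left(5 + \left(-11 + 1004\right)^{2}\right)} = 1570192 - \sqrt{\left(-2 - 2688\right) + \left(5 + 993^{2}\right)} = 1570192 - \sqrt{-2690 + \left(5 + 986049\right)} = 1570192 - \sqrt{-2690 + 986054} = 1570192 - \sqrt{983364} = 1570192 - 38 \sqrt{681}$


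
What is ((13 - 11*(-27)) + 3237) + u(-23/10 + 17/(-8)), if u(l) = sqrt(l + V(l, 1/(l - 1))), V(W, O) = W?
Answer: 3547 + I*sqrt(885)/10 ≈ 3547.0 + 2.9749*I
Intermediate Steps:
u(l) = sqrt(2)*sqrt(l) (u(l) = sqrt(l + l) = sqrt(2*l) = sqrt(2)*sqrt(l))
((13 - 11*(-27)) + 3237) + u(-23/10 + 17/(-8)) = ((13 - 11*(-27)) + 3237) + sqrt(2)*sqrt(-23/10 + 17/(-8)) = ((13 + 297) + 3237) + sqrt(2)*sqrt(-23*1/10 + 17*(-1/8)) = (310 + 3237) + sqrt(2)*sqrt(-23/10 - 17/8) = 3547 + sqrt(2)*sqrt(-177/40) = 3547 + sqrt(2)*(I*sqrt(1770)/20) = 3547 + I*sqrt(885)/10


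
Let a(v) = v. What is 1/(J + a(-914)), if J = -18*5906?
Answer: -1/107222 ≈ -9.3264e-6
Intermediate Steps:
J = -106308
1/(J + a(-914)) = 1/(-106308 - 914) = 1/(-107222) = -1/107222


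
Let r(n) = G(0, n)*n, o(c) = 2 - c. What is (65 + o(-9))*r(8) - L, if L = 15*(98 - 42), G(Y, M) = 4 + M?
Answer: 6456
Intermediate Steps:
r(n) = n*(4 + n) (r(n) = (4 + n)*n = n*(4 + n))
L = 840 (L = 15*56 = 840)
(65 + o(-9))*r(8) - L = (65 + (2 - 1*(-9)))*(8*(4 + 8)) - 1*840 = (65 + (2 + 9))*(8*12) - 840 = (65 + 11)*96 - 840 = 76*96 - 840 = 7296 - 840 = 6456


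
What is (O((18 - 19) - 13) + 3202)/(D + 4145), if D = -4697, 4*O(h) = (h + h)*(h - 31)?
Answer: -3517/552 ≈ -6.3714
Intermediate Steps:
O(h) = h*(-31 + h)/2 (O(h) = ((h + h)*(h - 31))/4 = ((2*h)*(-31 + h))/4 = (2*h*(-31 + h))/4 = h*(-31 + h)/2)
(O((18 - 19) - 13) + 3202)/(D + 4145) = (((18 - 19) - 13)*(-31 + ((18 - 19) - 13))/2 + 3202)/(-4697 + 4145) = ((-1 - 13)*(-31 + (-1 - 13))/2 + 3202)/(-552) = ((1/2)*(-14)*(-31 - 14) + 3202)*(-1/552) = ((1/2)*(-14)*(-45) + 3202)*(-1/552) = (315 + 3202)*(-1/552) = 3517*(-1/552) = -3517/552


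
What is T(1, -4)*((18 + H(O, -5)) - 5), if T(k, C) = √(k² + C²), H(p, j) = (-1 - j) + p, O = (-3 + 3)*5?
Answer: 17*√17 ≈ 70.093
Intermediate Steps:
O = 0 (O = 0*5 = 0)
H(p, j) = -1 + p - j
T(k, C) = √(C² + k²)
T(1, -4)*((18 + H(O, -5)) - 5) = √((-4)² + 1²)*((18 + (-1 + 0 - 1*(-5))) - 5) = √(16 + 1)*((18 + (-1 + 0 + 5)) - 5) = √17*((18 + 4) - 5) = √17*(22 - 5) = √17*17 = 17*√17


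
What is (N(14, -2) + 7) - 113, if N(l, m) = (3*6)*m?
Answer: -142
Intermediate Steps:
N(l, m) = 18*m
(N(14, -2) + 7) - 113 = (18*(-2) + 7) - 113 = (-36 + 7) - 113 = -29 - 113 = -142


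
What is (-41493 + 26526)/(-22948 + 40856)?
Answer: -14967/17908 ≈ -0.83577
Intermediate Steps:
(-41493 + 26526)/(-22948 + 40856) = -14967/17908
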